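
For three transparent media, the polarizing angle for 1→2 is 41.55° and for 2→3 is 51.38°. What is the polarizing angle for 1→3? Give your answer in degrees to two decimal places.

θ_B ≈ 47.97°

tan θ_B(1→2) = n₂/n₁ = tan 41.55° = 0.8863.
tan θ_B(2→3) = n₃/n₂ = tan 51.38° = 1.2518.
So n₃/n₁ = (n₂/n₁)(n₃/n₂) = 0.8863 × 1.2518 = 1.1094.
θ_B(1→3) = arctan(1.1094) = 47.97°.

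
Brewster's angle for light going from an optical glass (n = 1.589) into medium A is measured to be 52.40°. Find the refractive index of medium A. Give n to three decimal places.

n ≈ 2.063

At Brewster's angle, tan θ_B = n₂/n₁ with n₁ on the incident side (an optical glass) and n₂ on the transmitted side (medium A).
n₂ = n₁ tan θ_B = 1.589 × tan 52.40° = 2.063.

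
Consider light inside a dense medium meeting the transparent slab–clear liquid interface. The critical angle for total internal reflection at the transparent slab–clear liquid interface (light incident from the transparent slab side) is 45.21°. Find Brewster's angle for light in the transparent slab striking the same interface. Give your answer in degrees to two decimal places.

At the critical angle sin θ_c = n₂/n₁, giving n₂/n₁ = sin 45.21° = 0.7097.
Then tan θ_B = n₂/n₁ = 0.7097, so θ_B = arctan 0.7097 = 35.36°.

θ_B ≈ 35.36°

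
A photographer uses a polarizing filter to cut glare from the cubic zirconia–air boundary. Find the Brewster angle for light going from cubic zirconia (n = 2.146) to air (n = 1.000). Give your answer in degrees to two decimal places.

Here n₂/n₁ = 1.000/2.146 = 0.4660, and Brewster's law gives tan θ_B = n₂/n₁. Taking the arctangent, θ_B = 24.98°.

θ_B ≈ 24.98°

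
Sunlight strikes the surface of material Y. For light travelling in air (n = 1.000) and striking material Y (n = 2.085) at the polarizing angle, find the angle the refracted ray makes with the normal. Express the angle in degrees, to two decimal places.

θ_t ≈ 25.62°

θ_B = arctan(n₂/n₁) = arctan(2.085/1.000) = 64.38°.
At Brewster's angle the reflected and refracted rays are perpendicular, so θ_t = 90° − θ_B = 90° − 64.38° = 25.62°.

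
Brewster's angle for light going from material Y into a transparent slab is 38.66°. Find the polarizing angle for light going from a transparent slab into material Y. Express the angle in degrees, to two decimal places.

The two Brewster angles are complementary: θ_B' = 90° − θ_B = 90° − 38.66° = 51.34°.

θ_B' ≈ 51.34°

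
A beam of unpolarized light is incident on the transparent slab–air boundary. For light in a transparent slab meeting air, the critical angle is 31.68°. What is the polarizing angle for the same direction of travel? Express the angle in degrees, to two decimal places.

θ_B ≈ 27.71°

n₂/n₁ = sin θ_c = sin 31.68° = 0.5252.
tan θ_B equals the same ratio, so θ_B = arctan(0.5252) = 27.71°.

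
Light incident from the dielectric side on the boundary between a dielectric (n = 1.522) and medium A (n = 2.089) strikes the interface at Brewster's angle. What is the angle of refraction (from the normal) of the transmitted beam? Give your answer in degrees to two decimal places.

θ_t ≈ 36.08°

First find Brewster's angle: tan θ_B = 2.089/1.522 = 1.3725, giving θ_B = 53.92°.
Since θ_B + θ_t = 90° at Brewster incidence, θ_t = 90° − 53.92° = 36.08°.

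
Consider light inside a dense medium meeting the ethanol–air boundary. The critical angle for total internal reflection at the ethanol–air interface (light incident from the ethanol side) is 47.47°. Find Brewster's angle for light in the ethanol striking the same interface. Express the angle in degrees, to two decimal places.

θ_B ≈ 36.39°

At the critical angle sin θ_c = n₂/n₁, giving n₂/n₁ = sin 47.47° = 0.7369.
Then tan θ_B = n₂/n₁ = 0.7369, so θ_B = arctan 0.7369 = 36.39°.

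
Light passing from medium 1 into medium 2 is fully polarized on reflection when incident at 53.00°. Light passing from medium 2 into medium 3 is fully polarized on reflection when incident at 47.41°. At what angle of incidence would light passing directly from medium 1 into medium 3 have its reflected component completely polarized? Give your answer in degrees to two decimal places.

θ_B ≈ 55.29°

tan θ_B(1→2) = n₂/n₁ = tan 53.00° = 1.3270.
tan θ_B(2→3) = n₃/n₂ = tan 47.41° = 1.0879.
n₃/n₁ = 1.4437. Then tan θ_B(1→3) = n₃/n₁, so θ_B(1→3) = arctan(1.4437) = 55.29°.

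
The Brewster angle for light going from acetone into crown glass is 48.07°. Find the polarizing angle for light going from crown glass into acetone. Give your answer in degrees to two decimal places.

tan θ_B' = n₁/n₂ = 1/tan θ_B, so θ_B' = 90° − θ_B.
θ_B' = 90° − 48.07° = 41.93°.

θ_B' ≈ 41.93°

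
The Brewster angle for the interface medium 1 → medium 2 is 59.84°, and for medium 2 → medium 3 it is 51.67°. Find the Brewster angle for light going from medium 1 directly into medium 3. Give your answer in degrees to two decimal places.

θ_B ≈ 65.33°

tan θ_B(1→2) = n₂/n₁ = tan 59.84° = 1.7209.
tan θ_B(2→3) = n₃/n₂ = tan 51.67° = 1.2649.
n₃/n₁ = 2.1767. Then tan θ_B(1→3) = n₃/n₁, so θ_B(1→3) = arctan(2.1767) = 65.33°.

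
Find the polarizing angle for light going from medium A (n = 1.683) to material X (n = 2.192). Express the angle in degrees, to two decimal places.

θ_B ≈ 52.48°

Here n₂/n₁ = 2.192/1.683 = 1.3024, and Brewster's law gives tan θ_B = n₂/n₁.
So θ_B = arctan 1.3024 = 52.48°.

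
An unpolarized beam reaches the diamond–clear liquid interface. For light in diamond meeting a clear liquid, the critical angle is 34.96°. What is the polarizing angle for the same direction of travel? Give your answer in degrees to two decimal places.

θ_B ≈ 29.81°

n₂/n₁ = sin θ_c = sin 34.96° = 0.5730.
tan θ_B equals the same ratio, so θ_B = arctan(0.5730) = 29.81°.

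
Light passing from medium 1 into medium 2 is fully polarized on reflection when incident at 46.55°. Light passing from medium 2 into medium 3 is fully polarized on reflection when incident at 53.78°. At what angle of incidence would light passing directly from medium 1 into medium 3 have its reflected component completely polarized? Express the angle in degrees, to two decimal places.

n₂/n₁ = tan 46.55° = 1.0556 and n₃/n₂ = tan 53.78° = 1.3653.
So n₃/n₁ = (n₂/n₁)(n₃/n₂) = 1.0556 × 1.3653 = 1.4413.
θ_B(1→3) = arctan(1.4413) = 55.25°.

θ_B ≈ 55.25°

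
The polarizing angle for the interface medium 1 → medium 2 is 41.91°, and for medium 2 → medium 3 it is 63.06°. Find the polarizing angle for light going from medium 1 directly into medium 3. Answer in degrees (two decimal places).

Each Brewster angle gives a ratio: n₂/n₁ = tan 41.91° = 0.8976, n₃/n₂ = tan 63.06° = 1.9677.
n₃/n₁ = 1.7661. Then tan θ_B(1→3) = n₃/n₁, so θ_B(1→3) = arctan(1.7661) = 60.48°.

θ_B ≈ 60.48°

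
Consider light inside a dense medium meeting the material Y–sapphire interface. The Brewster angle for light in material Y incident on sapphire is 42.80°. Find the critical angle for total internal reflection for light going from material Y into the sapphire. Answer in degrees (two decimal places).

n₂/n₁ = tan 42.80° = 0.9260; the critical angle satisfies sin θ_c = n₂/n₁.
θ_c = arcsin(0.9260) = 67.82°.

θ_c ≈ 67.82°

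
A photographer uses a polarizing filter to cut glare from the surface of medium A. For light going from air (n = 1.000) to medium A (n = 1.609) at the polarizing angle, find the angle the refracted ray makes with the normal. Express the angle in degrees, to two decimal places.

First find Brewster's angle: tan θ_B = 1.609/1.000 = 1.6090, giving θ_B = 58.14°.
The refracted ray is perpendicular to the reflected ray, so θ_t = 90° − θ_B = 31.86°.

θ_t ≈ 31.86°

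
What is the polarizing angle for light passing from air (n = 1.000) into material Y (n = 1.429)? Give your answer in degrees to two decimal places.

At Brewster's angle the reflected and refracted rays are perpendicular, which with Snell's law gives tan θ_B = n₂/n₁.
tan θ_B = n₂/n₁ = 1.429/1.000 = 1.4290. Taking the arctangent, θ_B = 55.02°.

θ_B ≈ 55.02°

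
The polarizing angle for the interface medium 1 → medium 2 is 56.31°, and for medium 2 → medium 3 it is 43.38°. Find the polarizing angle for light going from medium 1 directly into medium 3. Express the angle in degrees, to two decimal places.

θ_B ≈ 54.80°

tan θ_B(1→2) = n₂/n₁ = tan 56.31° = 1.5000.
tan θ_B(2→3) = n₃/n₂ = tan 43.38° = 0.9450.
Multiplying, n₃/n₁ = 1.5000 × 0.9450 = 1.4175, and θ_B(1→3) = arctan 1.4175 = 54.80°.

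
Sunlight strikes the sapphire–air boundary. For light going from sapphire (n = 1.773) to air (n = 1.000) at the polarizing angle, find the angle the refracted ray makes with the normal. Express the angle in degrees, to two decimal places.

θ_t ≈ 60.58°

tan θ_B = n₂/n₁ = 1.000/1.773 = 0.5640, so θ_B = 29.42°.
The refracted ray is perpendicular to the reflected ray, so θ_t = 90° − θ_B = 60.58°.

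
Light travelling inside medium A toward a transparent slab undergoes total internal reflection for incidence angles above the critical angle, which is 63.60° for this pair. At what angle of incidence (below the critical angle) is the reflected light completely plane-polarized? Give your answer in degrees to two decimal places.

θ_B ≈ 41.85°

At the critical angle sin θ_c = n₂/n₁, giving n₂/n₁ = sin 63.60° = 0.8957.
Then tan θ_B = n₂/n₁ = 0.8957, so θ_B = arctan 0.8957 = 41.85°.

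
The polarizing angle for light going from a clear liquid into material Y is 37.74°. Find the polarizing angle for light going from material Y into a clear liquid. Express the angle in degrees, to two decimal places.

The two Brewster angles are complementary: θ_B' = 90° − θ_B = 90° − 37.74° = 52.26°.

θ_B' ≈ 52.26°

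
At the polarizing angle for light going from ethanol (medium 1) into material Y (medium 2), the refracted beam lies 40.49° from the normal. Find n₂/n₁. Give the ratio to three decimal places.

θ_B + θ_t = 90°, so θ_B = 90° − 40.49° = 49.51°.
Then n₂/n₁ = tan θ_B = tan 49.51° = 1.171.

n₂/n₁ ≈ 1.171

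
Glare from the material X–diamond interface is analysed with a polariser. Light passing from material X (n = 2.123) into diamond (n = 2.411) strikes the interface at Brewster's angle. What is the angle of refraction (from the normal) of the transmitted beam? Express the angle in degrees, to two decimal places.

First find Brewster's angle: tan θ_B = 2.411/2.123 = 1.1357, giving θ_B = 48.63°.
Since θ_B + θ_t = 90° at Brewster incidence, θ_t = 90° − 48.63° = 41.37°.

θ_t ≈ 41.37°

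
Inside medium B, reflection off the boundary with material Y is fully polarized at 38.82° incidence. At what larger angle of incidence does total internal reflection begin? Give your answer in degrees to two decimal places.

θ_c ≈ 53.57°

n₂/n₁ = tan 38.82° = 0.8046; the critical angle satisfies sin θ_c = n₂/n₁.
θ_c = arcsin(0.8046) = 53.57°.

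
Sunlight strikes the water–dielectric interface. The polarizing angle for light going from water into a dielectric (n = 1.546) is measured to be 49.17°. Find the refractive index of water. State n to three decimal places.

Full polarization of the reflected beam means tan θ_B = n₂/n₁, where n₁ is the incident medium (water).
n₁ = n₂ / tan θ_B = 1.546 / tan 49.17° = 1.336.

n ≈ 1.336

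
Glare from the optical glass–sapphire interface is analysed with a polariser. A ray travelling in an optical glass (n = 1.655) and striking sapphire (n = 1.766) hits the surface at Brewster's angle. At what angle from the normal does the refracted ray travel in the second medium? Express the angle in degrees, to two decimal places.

θ_t ≈ 43.14°

First find Brewster's angle: tan θ_B = 1.766/1.655 = 1.0671, giving θ_B = 46.86°.
At Brewster's angle the reflected and refracted rays are perpendicular, so θ_t = 90° − θ_B = 90° − 46.86° = 43.14°.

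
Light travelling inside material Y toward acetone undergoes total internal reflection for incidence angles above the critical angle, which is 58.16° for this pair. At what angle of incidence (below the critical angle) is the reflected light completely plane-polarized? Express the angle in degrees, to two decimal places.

n₂/n₁ = sin θ_c = sin 58.16° = 0.8495.
tan θ_B equals the same ratio, so θ_B = arctan(0.8495) = 40.35°.

θ_B ≈ 40.35°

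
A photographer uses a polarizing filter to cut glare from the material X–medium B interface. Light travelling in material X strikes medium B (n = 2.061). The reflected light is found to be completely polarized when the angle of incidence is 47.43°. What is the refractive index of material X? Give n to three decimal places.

n ≈ 1.893

Brewster's law: tan θ_B = n₂/n₁ (light incident in material X, refracted into medium B).
n₁ = n₂ / tan θ_B = 2.061 / tan 47.43° = 1.893.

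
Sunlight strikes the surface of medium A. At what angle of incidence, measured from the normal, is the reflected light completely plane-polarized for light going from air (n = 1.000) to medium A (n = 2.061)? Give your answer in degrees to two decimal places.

θ_B ≈ 64.12°

Here n₂/n₁ = 2.061/1.000 = 2.0610, and Brewster's law gives tan θ_B = n₂/n₁.
So θ_B = arctan 2.0610 = 64.12°.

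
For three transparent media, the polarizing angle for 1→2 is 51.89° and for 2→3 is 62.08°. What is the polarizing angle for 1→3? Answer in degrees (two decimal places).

tan θ_B(1→2) = n₂/n₁ = tan 51.89° = 1.2749.
tan θ_B(2→3) = n₃/n₂ = tan 62.08° = 1.8871.
So n₃/n₁ = (n₂/n₁)(n₃/n₂) = 1.2749 × 1.8871 = 2.4058.
θ_B(1→3) = arctan(2.4058) = 67.43°.

θ_B ≈ 67.43°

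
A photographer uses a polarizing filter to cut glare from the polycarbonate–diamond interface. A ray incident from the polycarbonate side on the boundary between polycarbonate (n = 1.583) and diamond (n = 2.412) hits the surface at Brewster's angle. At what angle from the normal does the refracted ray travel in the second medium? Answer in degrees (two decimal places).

First find Brewster's angle: tan θ_B = 2.412/1.583 = 1.5237, giving θ_B = 56.72°.
Since θ_B + θ_t = 90° at Brewster incidence, θ_t = 90° − 56.72° = 33.28°.

θ_t ≈ 33.28°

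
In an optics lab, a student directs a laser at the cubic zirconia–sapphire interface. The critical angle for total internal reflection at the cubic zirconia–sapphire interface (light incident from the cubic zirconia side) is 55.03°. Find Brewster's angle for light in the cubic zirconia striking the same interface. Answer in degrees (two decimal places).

θ_B ≈ 39.33°

n₂/n₁ = sin θ_c = sin 55.03° = 0.8195.
tan θ_B equals the same ratio, so θ_B = arctan(0.8195) = 39.33°.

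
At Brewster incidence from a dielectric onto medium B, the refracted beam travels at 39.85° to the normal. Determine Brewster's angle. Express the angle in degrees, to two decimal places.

θ_B ≈ 50.15°

Since the reflected and refracted rays are at right angles at the polarizing angle, θ_B + θ_t = 90°.
So θ_B = 90° − θ_t = 90° − 39.85° = 50.15°.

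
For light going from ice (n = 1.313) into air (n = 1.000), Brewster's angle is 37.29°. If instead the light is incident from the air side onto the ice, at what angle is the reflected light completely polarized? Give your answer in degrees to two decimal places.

θ_B' ≈ 52.71°

The two Brewster angles are complementary: θ_B' = 90° − θ_B = 90° − 37.29° = 52.71°.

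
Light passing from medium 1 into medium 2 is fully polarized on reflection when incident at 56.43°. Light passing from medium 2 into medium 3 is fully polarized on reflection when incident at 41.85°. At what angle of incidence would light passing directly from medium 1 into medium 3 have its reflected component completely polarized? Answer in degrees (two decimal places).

θ_B ≈ 53.46°

tan θ_B(1→2) = n₂/n₁ = tan 56.43° = 1.5068.
tan θ_B(2→3) = n₃/n₂ = tan 41.85° = 0.8957.
Multiplying, n₃/n₁ = 1.5068 × 0.8957 = 1.3496, and θ_B(1→3) = arctan 1.3496 = 53.46°.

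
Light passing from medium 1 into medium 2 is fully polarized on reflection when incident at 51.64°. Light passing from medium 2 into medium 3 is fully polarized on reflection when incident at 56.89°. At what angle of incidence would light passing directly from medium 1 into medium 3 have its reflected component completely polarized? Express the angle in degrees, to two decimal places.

tan θ_B(1→2) = n₂/n₁ = tan 51.64° = 1.2635.
tan θ_B(2→3) = n₃/n₂ = tan 56.89° = 1.5334.
Multiplying, n₃/n₁ = 1.2635 × 1.5334 = 1.9375, and θ_B(1→3) = arctan 1.9375 = 62.70°.

θ_B ≈ 62.70°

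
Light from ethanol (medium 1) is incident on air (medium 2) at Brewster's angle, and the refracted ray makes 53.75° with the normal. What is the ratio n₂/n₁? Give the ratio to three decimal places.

θ_B + θ_t = 90°, so θ_B = 90° − 53.75° = 36.25°.
tan θ_B = n₂/n₁, so n₂/n₁ = tan 36.25° = 0.733.

n₂/n₁ ≈ 0.733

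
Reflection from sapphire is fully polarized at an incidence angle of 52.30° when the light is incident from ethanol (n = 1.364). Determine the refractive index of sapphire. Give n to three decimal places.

At the Brewster angle, tan θ_B = n₂/n₁ with n₁ on the incident side (ethanol) and n₂ on the transmitted side (sapphire).
n₂ = n₁ tan θ_B = 1.364 × tan 52.30° = 1.765.

n ≈ 1.765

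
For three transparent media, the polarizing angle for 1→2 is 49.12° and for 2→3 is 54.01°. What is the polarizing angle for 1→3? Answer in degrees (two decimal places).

θ_B ≈ 57.84°

tan θ_B(1→2) = n₂/n₁ = tan 49.12° = 1.1552.
tan θ_B(2→3) = n₃/n₂ = tan 54.01° = 1.3769.
So n₃/n₁ = (n₂/n₁)(n₃/n₂) = 1.1552 × 1.3769 = 1.5906.
θ_B(1→3) = arctan(1.5906) = 57.84°.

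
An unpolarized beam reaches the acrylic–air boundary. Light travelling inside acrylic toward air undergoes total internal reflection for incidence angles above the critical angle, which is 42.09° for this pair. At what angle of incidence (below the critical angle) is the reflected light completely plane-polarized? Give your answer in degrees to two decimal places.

At the critical angle sin θ_c = n₂/n₁, giving n₂/n₁ = sin 42.09° = 0.6703.
Then tan θ_B = n₂/n₁ = 0.6703, so θ_B = arctan 0.6703 = 33.83°.

θ_B ≈ 33.83°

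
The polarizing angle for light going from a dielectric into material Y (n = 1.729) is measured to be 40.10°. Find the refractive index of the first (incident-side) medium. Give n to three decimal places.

n ≈ 2.053

Brewster's law: tan θ_B = n₂/n₁ (light incident in a dielectric, refracted into material Y).
n₁ = n₂ / tan θ_B = 1.729 / tan 40.10° = 2.053.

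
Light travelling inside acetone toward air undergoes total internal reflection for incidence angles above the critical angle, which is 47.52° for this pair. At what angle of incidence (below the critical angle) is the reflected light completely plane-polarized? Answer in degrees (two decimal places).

n₂/n₁ = sin θ_c = sin 47.52° = 0.7375.
tan θ_B equals the same ratio, so θ_B = arctan(0.7375) = 36.41°.

θ_B ≈ 36.41°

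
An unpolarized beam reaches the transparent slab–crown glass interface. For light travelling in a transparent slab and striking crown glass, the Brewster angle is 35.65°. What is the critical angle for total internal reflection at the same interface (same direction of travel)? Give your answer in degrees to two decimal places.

θ_c ≈ 45.83°

From Brewster, n₂/n₁ = tan θ_B = tan 35.65° = 0.7173.
Then sin θ_c = n₂/n₁ = 0.7173, so θ_c = arcsin 0.7173 = 45.83°.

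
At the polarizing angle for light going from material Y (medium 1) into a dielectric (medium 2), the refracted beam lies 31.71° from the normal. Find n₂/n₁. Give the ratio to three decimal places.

θ_B + θ_t = 90°, so θ_B = 90° − 31.71° = 58.29°.
Then n₂/n₁ = tan θ_B = tan 58.29° = 1.619.

n₂/n₁ ≈ 1.619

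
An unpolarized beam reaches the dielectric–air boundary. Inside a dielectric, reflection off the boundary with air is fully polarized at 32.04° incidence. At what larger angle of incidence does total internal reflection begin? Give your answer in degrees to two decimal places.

From Brewster, n₂/n₁ = tan θ_B = tan 32.04° = 0.6258.
Then sin θ_c = n₂/n₁ = 0.6258, so θ_c = arcsin 0.6258 = 38.74°.

θ_c ≈ 38.74°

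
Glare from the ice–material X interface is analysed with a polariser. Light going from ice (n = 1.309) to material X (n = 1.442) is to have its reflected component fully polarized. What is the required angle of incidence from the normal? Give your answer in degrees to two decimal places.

Here n₂/n₁ = 1.442/1.309 = 1.1016, and Brewster's law gives tan θ_B = n₂/n₁.
So θ_B = arctan 1.1016 = 47.77°.

θ_B ≈ 47.77°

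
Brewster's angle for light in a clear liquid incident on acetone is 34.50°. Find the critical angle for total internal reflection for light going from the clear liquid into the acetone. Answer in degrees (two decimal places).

θ_c ≈ 43.42°

From Brewster, n₂/n₁ = tan θ_B = tan 34.50° = 0.6873.
Then sin θ_c = n₂/n₁ = 0.6873, so θ_c = arcsin 0.6873 = 43.42°.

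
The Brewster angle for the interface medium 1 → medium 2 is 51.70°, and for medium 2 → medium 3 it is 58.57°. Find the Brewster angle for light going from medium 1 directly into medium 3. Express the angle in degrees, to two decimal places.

θ_B ≈ 64.24°

n₂/n₁ = tan 51.70° = 1.2662 and n₃/n₂ = tan 58.57° = 1.6363.
n₃/n₁ = 2.0720. Then tan θ_B(1→3) = n₃/n₁, so θ_B(1→3) = arctan(2.0720) = 64.24°.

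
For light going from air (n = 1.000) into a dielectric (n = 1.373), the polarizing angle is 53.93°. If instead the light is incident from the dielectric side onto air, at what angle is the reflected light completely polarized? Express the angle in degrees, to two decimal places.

Reversing the direction swaps n₁ and n₂, so tan θ_B' = 1/tan θ_B and θ_B' = 90° − θ_B.
Hence θ_B' = 90° − 53.93° = 36.07°.

θ_B' ≈ 36.07°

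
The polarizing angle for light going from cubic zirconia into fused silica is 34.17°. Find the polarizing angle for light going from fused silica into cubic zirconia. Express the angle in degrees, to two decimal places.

θ_B' ≈ 55.83°

tan θ_B' = n₁/n₂ = 1/tan θ_B, so θ_B' = 90° − θ_B.
θ_B' = 90° − 34.17° = 55.83°.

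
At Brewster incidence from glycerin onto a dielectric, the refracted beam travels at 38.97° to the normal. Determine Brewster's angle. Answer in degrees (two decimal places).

θ_B ≈ 51.03°

Since the reflected and refracted rays are at right angles at the polarizing angle, θ_B + θ_t = 90°.
θ_B = 90° − 38.97° = 51.03°.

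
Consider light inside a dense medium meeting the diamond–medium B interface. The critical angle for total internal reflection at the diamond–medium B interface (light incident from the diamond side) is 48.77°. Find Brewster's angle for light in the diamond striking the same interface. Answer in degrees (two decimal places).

n₂/n₁ = sin θ_c = sin 48.77° = 0.7521.
tan θ_B equals the same ratio, so θ_B = arctan(0.7521) = 36.95°.

θ_B ≈ 36.95°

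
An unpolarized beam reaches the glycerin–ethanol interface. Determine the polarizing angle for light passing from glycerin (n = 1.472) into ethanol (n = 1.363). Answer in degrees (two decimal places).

θ_B ≈ 42.80°

The reflected p-component vanishes when tan θ_B = n₂/n₁.
Here n₂/n₁ = 1.363/1.472 = 0.9260, and Brewster's law gives tan θ_B = n₂/n₁.
θ_B = arctan(0.9260) = 42.80°.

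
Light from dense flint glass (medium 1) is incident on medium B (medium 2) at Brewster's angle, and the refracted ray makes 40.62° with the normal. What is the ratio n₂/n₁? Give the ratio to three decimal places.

At Brewster incidence θ_B = 90° − θ_t = 90° − 40.62° = 49.38°.
Then n₂/n₁ = tan θ_B = tan 49.38° = 1.166.

n₂/n₁ ≈ 1.166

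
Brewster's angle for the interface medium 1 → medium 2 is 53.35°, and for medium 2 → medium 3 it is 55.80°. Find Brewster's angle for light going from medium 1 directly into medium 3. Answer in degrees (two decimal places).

θ_B ≈ 63.18°

tan θ_B(1→2) = n₂/n₁ = tan 53.35° = 1.3440.
tan θ_B(2→3) = n₃/n₂ = tan 55.80° = 1.4715.
n₃/n₁ = 1.9777. Then tan θ_B(1→3) = n₃/n₁, so θ_B(1→3) = arctan(1.9777) = 63.18°.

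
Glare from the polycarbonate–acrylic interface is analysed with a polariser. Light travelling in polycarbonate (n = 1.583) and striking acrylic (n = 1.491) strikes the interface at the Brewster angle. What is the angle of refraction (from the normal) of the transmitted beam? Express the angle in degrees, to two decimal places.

θ_t ≈ 46.71°

tan θ_B = n₂/n₁ = 1.491/1.583 = 0.9419, so θ_B = 43.29°.
The refracted ray is perpendicular to the reflected ray, so θ_t = 90° − θ_B = 46.71°.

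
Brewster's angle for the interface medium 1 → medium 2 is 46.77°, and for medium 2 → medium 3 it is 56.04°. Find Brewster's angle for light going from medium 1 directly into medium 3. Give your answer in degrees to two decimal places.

tan θ_B(1→2) = n₂/n₁ = tan 46.77° = 1.0638.
tan θ_B(2→3) = n₃/n₂ = tan 56.04° = 1.4848.
Multiplying, n₃/n₁ = 1.0638 × 1.4848 = 1.5795, and θ_B(1→3) = arctan 1.5795 = 57.66°.

θ_B ≈ 57.66°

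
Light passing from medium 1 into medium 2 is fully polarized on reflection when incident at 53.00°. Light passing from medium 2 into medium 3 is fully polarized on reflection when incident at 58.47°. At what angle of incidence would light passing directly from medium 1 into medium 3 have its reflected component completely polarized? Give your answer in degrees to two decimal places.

θ_B ≈ 65.19°

n₂/n₁ = tan 53.00° = 1.3270 and n₃/n₂ = tan 58.47° = 1.6299.
n₃/n₁ = 2.1630. Then tan θ_B(1→3) = n₃/n₁, so θ_B(1→3) = arctan(2.1630) = 65.19°.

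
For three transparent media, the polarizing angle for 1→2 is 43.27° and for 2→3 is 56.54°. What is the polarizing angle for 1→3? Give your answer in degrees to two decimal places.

n₂/n₁ = tan 43.27° = 0.9414 and n₃/n₂ = tan 56.54° = 1.5131.
So n₃/n₁ = (n₂/n₁)(n₃/n₂) = 0.9414 × 1.5131 = 1.4244.
θ_B(1→3) = arctan(1.4244) = 54.93°.

θ_B ≈ 54.93°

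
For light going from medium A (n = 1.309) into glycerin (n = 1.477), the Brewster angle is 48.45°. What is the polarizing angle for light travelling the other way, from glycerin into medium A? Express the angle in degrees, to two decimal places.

The two Brewster angles are complementary: θ_B' = 90° − θ_B = 90° − 48.45° = 41.55°.

θ_B' ≈ 41.55°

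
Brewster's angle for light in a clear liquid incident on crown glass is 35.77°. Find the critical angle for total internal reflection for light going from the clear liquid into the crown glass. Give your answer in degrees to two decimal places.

tan θ_B = n₂/n₁ = tan 35.77° = 0.7204.
Total internal reflection: sin θ_c = n₂/n₁ = 0.7204.
θ_c = arcsin(0.7204) = 46.09°.

θ_c ≈ 46.09°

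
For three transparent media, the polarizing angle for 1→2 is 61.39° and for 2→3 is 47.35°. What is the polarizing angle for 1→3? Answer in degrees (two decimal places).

θ_B ≈ 63.32°

tan θ_B(1→2) = n₂/n₁ = tan 61.39° = 1.8334.
tan θ_B(2→3) = n₃/n₂ = tan 47.35° = 1.0856.
Multiplying, n₃/n₁ = 1.8334 × 1.0856 = 1.9903, and θ_B(1→3) = arctan 1.9903 = 63.32°.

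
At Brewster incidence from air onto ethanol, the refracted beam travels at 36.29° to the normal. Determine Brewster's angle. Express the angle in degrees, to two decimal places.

θ_B ≈ 53.71°

Brewster's condition makes the reflected and refracted beams perpendicular: θ_B + θ_t = 90°.
So θ_B = 90° − θ_t = 90° − 36.29° = 53.71°.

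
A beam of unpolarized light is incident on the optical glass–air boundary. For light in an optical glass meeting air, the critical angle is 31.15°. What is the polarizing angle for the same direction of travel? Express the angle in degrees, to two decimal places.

θ_B ≈ 27.35°

At the critical angle sin θ_c = n₂/n₁, giving n₂/n₁ = sin 31.15° = 0.5173.
Then tan θ_B = n₂/n₁ = 0.5173, so θ_B = arctan 0.5173 = 27.35°.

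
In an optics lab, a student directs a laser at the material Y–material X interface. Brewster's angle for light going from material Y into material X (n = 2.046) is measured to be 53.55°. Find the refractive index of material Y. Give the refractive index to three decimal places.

n ≈ 1.511

At Brewster's angle, tan θ_B = n₂/n₁ with n₁ on the incident side (material Y) and n₂ on the transmitted side (material X).
n₁ = n₂ / tan θ_B = 2.046 / tan 53.55° = 1.511.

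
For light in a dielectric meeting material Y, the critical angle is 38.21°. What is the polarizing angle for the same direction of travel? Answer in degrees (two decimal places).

θ_B ≈ 31.74°

At the critical angle sin θ_c = n₂/n₁, giving n₂/n₁ = sin 38.21° = 0.6185.
Then tan θ_B = n₂/n₁ = 0.6185, so θ_B = arctan 0.6185 = 31.74°.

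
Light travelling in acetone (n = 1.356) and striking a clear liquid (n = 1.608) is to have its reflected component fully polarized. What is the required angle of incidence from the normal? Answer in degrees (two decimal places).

Brewster's condition: tan θ_B = n₂/n₁ = 1.608/1.356 = 1.1858.
So θ_B = arctan 1.1858 = 49.86°.

θ_B ≈ 49.86°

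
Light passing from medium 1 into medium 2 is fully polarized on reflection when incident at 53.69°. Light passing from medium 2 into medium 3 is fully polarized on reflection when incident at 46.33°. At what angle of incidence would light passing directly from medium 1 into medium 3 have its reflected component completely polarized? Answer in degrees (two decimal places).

Each Brewster angle gives a ratio: n₂/n₁ = tan 53.69° = 1.3608, n₃/n₂ = tan 46.33° = 1.0475.
So n₃/n₁ = (n₂/n₁)(n₃/n₂) = 1.3608 × 1.0475 = 1.4255.
θ_B(1→3) = arctan(1.4255) = 54.95°.

θ_B ≈ 54.95°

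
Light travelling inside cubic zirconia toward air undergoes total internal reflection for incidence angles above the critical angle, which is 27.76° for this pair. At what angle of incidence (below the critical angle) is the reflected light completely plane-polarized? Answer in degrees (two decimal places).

At the critical angle sin θ_c = n₂/n₁, giving n₂/n₁ = sin 27.76° = 0.4658.
Then tan θ_B = n₂/n₁ = 0.4658, so θ_B = arctan 0.4658 = 24.97°.

θ_B ≈ 24.97°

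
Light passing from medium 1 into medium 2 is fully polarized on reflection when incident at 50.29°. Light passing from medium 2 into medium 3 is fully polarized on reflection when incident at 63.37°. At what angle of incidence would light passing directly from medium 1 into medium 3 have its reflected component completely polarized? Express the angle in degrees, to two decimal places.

n₂/n₁ = tan 50.29° = 1.2041 and n₃/n₂ = tan 63.37° = 1.9943.
Multiplying, n₃/n₁ = 1.2041 × 1.9943 = 2.4013, and θ_B(1→3) = arctan 2.4013 = 67.39°.

θ_B ≈ 67.39°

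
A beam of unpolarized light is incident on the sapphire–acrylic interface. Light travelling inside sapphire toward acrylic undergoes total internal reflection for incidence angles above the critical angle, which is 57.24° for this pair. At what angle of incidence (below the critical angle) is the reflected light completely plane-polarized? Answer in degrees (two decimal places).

n₂/n₁ = sin θ_c = sin 57.24° = 0.8409.
tan θ_B equals the same ratio, so θ_B = arctan(0.8409) = 40.06°.

θ_B ≈ 40.06°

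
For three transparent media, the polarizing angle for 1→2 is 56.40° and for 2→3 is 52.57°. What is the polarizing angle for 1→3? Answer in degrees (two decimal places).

n₂/n₁ = tan 56.40° = 1.5051 and n₃/n₂ = tan 52.57° = 1.3065.
So n₃/n₁ = (n₂/n₁)(n₃/n₂) = 1.5051 × 1.3065 = 1.9665.
θ_B(1→3) = arctan(1.9665) = 63.05°.

θ_B ≈ 63.05°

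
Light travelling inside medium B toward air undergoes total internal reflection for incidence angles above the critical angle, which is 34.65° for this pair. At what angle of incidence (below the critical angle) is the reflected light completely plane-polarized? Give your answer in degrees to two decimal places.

θ_B ≈ 29.62°

n₂/n₁ = sin θ_c = sin 34.65° = 0.5686.
tan θ_B equals the same ratio, so θ_B = arctan(0.5686) = 29.62°.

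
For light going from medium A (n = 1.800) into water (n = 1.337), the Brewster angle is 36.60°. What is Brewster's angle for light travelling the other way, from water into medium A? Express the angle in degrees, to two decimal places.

Reversing the direction swaps n₁ and n₂, so tan θ_B' = 1/tan θ_B and θ_B' = 90° − θ_B.
Hence θ_B' = 90° − 36.60° = 53.40°.

θ_B' ≈ 53.40°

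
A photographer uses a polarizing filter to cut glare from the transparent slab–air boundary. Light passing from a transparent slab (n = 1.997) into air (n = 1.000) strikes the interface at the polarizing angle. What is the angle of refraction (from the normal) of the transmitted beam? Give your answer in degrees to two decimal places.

θ_t ≈ 63.40°

θ_B = arctan(n₂/n₁) = arctan(1.000/1.997) = 26.60°.
At Brewster's angle the reflected and refracted rays are perpendicular, so θ_t = 90° − θ_B = 90° − 26.60° = 63.40°.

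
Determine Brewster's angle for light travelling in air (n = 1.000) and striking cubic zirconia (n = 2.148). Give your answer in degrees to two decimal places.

Here n₂/n₁ = 2.148/1.000 = 2.1480, and Brewster's law gives tan θ_B = n₂/n₁.
θ_B = arctan(2.1480) = 65.04°.

θ_B ≈ 65.04°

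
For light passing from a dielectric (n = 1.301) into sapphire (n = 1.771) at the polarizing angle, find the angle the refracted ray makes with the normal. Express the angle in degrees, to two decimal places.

θ_t ≈ 36.30°

First find Brewster's angle: tan θ_B = 1.771/1.301 = 1.3613, giving θ_B = 53.70°.
The refracted ray is perpendicular to the reflected ray, so θ_t = 90° − θ_B = 36.30°.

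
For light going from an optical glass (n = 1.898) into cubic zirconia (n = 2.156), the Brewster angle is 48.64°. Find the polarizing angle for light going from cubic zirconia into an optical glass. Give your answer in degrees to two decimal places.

θ_B' ≈ 41.36°

tan θ_B' = n₁/n₂ = 1/tan θ_B, so θ_B' = 90° − θ_B.
θ_B' = 90° − 48.64° = 41.36°.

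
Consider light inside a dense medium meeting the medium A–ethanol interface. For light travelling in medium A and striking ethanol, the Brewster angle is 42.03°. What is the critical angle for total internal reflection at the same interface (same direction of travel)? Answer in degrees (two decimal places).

θ_c ≈ 64.34°

From Brewster, n₂/n₁ = tan θ_B = tan 42.03° = 0.9014.
Then sin θ_c = n₂/n₁ = 0.9014, so θ_c = arcsin 0.9014 = 64.34°.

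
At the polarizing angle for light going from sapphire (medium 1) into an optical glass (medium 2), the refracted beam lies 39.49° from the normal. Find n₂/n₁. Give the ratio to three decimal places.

n₂/n₁ ≈ 1.214

At Brewster incidence θ_B = 90° − θ_t = 90° − 39.49° = 50.51°.
Then n₂/n₁ = tan θ_B = tan 50.51° = 1.214.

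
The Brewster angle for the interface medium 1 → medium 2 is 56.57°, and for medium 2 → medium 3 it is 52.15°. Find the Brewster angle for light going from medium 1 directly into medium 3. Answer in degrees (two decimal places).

θ_B ≈ 62.84°

tan θ_B(1→2) = n₂/n₁ = tan 56.57° = 1.5149.
tan θ_B(2→3) = n₃/n₂ = tan 52.15° = 1.2869.
Multiplying, n₃/n₁ = 1.5149 × 1.2869 = 1.9494, and θ_B(1→3) = arctan 1.9494 = 62.84°.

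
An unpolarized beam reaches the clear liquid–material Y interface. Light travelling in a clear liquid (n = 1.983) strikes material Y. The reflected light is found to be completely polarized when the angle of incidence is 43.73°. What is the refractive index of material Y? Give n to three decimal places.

Full polarization of the reflected beam means tan θ_B = n₂/n₁, where n₁ is the incident medium (a clear liquid).
n₂ = n₁ tan θ_B = 1.983 × tan 43.73° = 1.897.

n ≈ 1.897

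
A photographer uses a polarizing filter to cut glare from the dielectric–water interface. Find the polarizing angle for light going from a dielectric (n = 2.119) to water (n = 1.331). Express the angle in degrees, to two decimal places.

θ_B ≈ 32.13°

At Brewster's angle the reflected and refracted rays are perpendicular, which with Snell's law gives tan θ_B = n₂/n₁.
tan θ_B = n₂/n₁ = 1.331/2.119 = 0.6281.
θ_B = arctan(0.6281) = 32.13°.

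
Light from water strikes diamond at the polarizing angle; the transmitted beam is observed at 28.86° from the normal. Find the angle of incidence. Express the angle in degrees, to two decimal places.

Brewster's condition makes the reflected and refracted beams perpendicular: θ_B + θ_t = 90°.
θ_B = 90° − 28.86° = 61.14°.

θ_B ≈ 61.14°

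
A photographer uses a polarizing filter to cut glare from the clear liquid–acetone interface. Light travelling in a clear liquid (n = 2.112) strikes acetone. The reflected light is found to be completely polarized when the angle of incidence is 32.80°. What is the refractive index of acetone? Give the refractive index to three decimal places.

n ≈ 1.361

Full polarization of the reflected beam means tan θ_B = n₂/n₁, where n₁ is the incident medium (a clear liquid).
n₂ = n₁ tan θ_B = 2.112 × tan 32.80° = 1.361.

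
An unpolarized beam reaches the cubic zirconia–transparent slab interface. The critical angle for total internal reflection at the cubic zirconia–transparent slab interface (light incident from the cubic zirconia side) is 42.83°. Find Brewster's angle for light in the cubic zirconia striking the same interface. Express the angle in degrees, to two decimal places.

θ_B ≈ 34.21°

sin θ_c = n₂/n₁, so n₂/n₁ = sin 42.83° = 0.6798.
Brewster: tan θ_B = n₂/n₁ = 0.6798.
θ_B = arctan(0.6798) = 34.21°.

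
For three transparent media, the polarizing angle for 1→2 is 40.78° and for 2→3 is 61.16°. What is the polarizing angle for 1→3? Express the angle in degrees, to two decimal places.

θ_B ≈ 57.45°

Each Brewster angle gives a ratio: n₂/n₁ = tan 40.78° = 0.8626, n₃/n₂ = tan 61.16° = 1.8160.
So n₃/n₁ = (n₂/n₁)(n₃/n₂) = 0.8626 × 1.8160 = 1.5664.
θ_B(1→3) = arctan(1.5664) = 57.45°.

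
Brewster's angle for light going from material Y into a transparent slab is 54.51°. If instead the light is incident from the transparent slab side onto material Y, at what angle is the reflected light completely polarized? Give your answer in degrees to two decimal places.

θ_B' ≈ 35.49°

tan θ_B' = n₁/n₂ = 1/tan θ_B, so θ_B' = 90° − θ_B.
θ_B' = 90° − 54.51° = 35.49°.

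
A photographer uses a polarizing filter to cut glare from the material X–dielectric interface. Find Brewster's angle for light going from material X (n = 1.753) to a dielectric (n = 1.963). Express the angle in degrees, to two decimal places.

θ_B ≈ 48.23°

Brewster's condition: tan θ_B = n₂/n₁ = 1.963/1.753 = 1.1198.
θ_B = arctan(1.1198) = 48.23°.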